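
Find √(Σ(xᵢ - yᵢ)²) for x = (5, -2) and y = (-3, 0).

√(Σ(x_i - y_i)²) = √((5 - (-3))² + (-2 - 0)²)
= √(8² + (-2)²) = √(64 + 4) = √68 ≈ 8.2462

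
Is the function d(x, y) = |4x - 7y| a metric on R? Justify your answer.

No. d fails symmetry: d(6, 8) = |4·6 - 7·8| = |-32| = 32, but d(8, 6) = |4·8 - 7·6| = |-10| = 10. Since 32 ≠ 10, d(x,y) ≠ d(y,x) in general.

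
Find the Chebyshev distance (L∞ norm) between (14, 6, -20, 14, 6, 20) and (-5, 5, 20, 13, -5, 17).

max(|x_i - y_i|) = max(|14 - (-5)|, |6 - 5|, |-20 - 20|, |14 - 13|, |6 - (-5)|, |20 - 17|) = max(19, 1, 40, 1, 11, 3) = 40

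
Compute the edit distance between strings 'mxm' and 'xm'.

Let D[i][j] be the edit distance between the first i characters of 'mxm' and the first j characters of 'xm', with D[i][0] = i, D[0][j] = j, and D[i][j] = D[i-1][j-1] if the characters match, else 1 + min(D[i-1][j], D[i][j-1], D[i-1][j-1]). Filling the table (rows: prefixes of 'mxm', columns: prefixes of 'xm'):
     ε  x  m
  ε  0  1  2
  m  1  1  1
  x  2  1  2
  m  3  2  1
The bottom-right entry gives D[3][2] = 1, so no sequence of fewer than 1 edit works. Backtracking through the table gives one optimal edit sequence (1 edit):
  mxm → xm (del m @1)
Edit distance = 1.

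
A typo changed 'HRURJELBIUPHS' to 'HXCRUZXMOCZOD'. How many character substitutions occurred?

Differing positions: 2, 3, 5, 6, 7, 8, 9, 10, 11, 12, 13. Hamming distance = 11.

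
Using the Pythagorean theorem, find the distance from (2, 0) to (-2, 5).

√(Σ(x_i - y_i)²) = √((2 - (-2))² + (0 - 5)²)
= √(4² + (-5)²) = √(16 + 25) = √41 ≈ 6.4031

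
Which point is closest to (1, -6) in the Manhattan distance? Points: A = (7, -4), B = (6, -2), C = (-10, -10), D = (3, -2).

Distances: d(A) = 8, d(B) = 9, d(C) = 15, d(D) = 6. Nearest: D = (3, -2) with distance 6.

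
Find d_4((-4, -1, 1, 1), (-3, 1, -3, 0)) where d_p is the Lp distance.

(Σ|x_i - y_i|^4)^(1/4) = (|-4 - (-3)|^4 + |-1 - 1|^4 + |1 - (-3)|^4 + |1 - 0|^4)^(1/4)
= (1^4 + 2^4 + 4^4 + 1^4)^(1/4) = (1 + 16 + 256 + 1)^(1/4) = (274)^(1/4) ≈ 4.0685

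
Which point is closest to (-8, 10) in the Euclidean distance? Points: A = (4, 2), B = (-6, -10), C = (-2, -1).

Distances: d(A) ≈ 14.4222, d(B) ≈ 20.0998, d(C) ≈ 12.53. Nearest: C = (-2, -1) with distance 12.53.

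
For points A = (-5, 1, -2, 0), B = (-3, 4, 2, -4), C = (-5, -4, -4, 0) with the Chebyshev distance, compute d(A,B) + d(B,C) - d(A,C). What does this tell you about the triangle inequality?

d(A,B) = max(2, 3, 4, 4) = 4, d(B,C) = max(2, 8, 6, 4) = 8, d(A,C) = max(0, 5, 2, 0) = 5.
d(A,B) + d(B,C) - d(A,C) = 4 + 8 - 5 = 12 - 5 = 7. This is ≥ 0, so the triangle inequality holds for these points.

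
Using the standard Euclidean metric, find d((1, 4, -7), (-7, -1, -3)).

√(Σ(x_i - y_i)²) = √((1 - (-7))² + (4 - (-1))² + (-7 - (-3))²)
= √(8² + 5² + (-4)²) = √(64 + 25 + 16) = √105 ≈ 10.247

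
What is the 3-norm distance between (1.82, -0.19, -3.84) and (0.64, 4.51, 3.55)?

(Σ|x_i - y_i|^3)^(1/3) = (|1.82 - 0.64|^3 + |-0.19 - 4.51|^3 + |-3.84 - 3.55|^3)^(1/3)
= (1.18^3 + 4.7^3 + 7.39^3)^(1/3) ≈ (1.643 + 103.823 + 403.5834)^(1/3) = (509.0494)^(1/3) ≈ 7.9846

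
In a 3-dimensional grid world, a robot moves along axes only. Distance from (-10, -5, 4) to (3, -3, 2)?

Σ|x_i - y_i| = |-10 - 3| + |-5 - (-3)| + |4 - 2| = 13 + 2 + 2 = 17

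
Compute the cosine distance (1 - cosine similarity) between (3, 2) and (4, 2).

With u = (3, 2), v = (4, 2):
u·v = 3·4 + 2·2 = 12 + 4 = 16.
|u| = √(3² + 2²) = √13, |v| = √(4² + 2²) = √20, so |u||v| = √(13·20) = √260.
cos θ = (u·v)/(|u||v|) = 16/√260 ≈ 0.9923
Cosine distance = 1 - cos θ ≈ 1 - 0.9923 = 0.0077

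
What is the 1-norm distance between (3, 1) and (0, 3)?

Σ|x_i - y_i| = |3 - 0| + |1 - 3| = 3 + 2 = 5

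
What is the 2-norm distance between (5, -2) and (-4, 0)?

(Σ|x_i - y_i|^2)^(1/2) = (|5 - (-4)|^2 + |-2 - 0|^2)^(1/2)
= (9^2 + 2^2)^(1/2) = (81 + 4)^(1/2) = (85)^(1/2) ≈ 9.2195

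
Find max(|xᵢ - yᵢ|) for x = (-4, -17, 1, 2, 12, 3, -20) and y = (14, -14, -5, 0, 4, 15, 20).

max(|x_i - y_i|) = max(|-4 - 14|, |-17 - (-14)|, |1 - (-5)|, |2 - 0|, |12 - 4|, |3 - 15|, |-20 - 20|) = max(18, 3, 6, 2, 8, 12, 40) = 40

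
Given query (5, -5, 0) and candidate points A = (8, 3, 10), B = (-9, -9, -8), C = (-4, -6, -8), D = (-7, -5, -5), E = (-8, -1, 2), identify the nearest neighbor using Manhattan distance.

Distances: d(A) = 21, d(B) = 26, d(C) = 18, d(D) = 17, d(E) = 19. Nearest: D = (-7, -5, -5) with distance 17.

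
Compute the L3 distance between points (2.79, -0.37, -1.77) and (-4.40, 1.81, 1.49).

(Σ|x_i - y_i|^3)^(1/3) = (|2.79 - (-4.4)|^3 + |-0.37 - 1.81|^3 + |-1.77 - 1.49|^3)^(1/3)
= (7.19^3 + 2.18^3 + 3.26^3)^(1/3) ≈ (371.695 + 10.3602 + 34.646)^(1/3) = (416.7012)^(1/3) ≈ 7.4692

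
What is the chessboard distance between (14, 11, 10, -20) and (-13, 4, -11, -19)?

max(|x_i - y_i|) = max(|14 - (-13)|, |11 - 4|, |10 - (-11)|, |-20 - (-19)|) = max(27, 7, 21, 1) = 27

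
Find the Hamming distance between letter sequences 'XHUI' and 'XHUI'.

Differing positions: none. Hamming distance = 0.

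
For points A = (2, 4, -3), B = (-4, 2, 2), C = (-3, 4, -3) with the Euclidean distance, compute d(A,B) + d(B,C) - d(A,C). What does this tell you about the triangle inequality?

d(A,B) = √(6² + 2² + 5²) = √65 ≈ 8.0623, d(B,C) = √(1² + 2² + 5²) = √30 ≈ 5.4772, d(A,C) = √(5² + 0² + 0²) = √25 = 5.
d(A,B) + d(B,C) - d(A,C) = 8.0623 + 5.4772 - 5 = 13.5395 - 5 = 8.5395 (to 4 decimal places). This is ≥ 0, so the triangle inequality holds for these points.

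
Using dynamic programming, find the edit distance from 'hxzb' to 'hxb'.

Let D[i][j] be the edit distance between the first i characters of 'hxzb' and the first j characters of 'hxb', with D[i][0] = i, D[0][j] = j, and D[i][j] = D[i-1][j-1] if the characters match, else 1 + min(D[i-1][j], D[i][j-1], D[i-1][j-1]). Filling the table (rows: prefixes of 'hxzb', columns: prefixes of 'hxb'):
     ε  h  x  b
  ε  0  1  2  3
  h  1  0  1  2
  x  2  1  0  1
  z  3  2  1  1
  b  4  3  2  1
The bottom-right entry gives D[4][3] = 1, so no sequence of fewer than 1 edit works. Backtracking through the table gives one optimal edit sequence (1 edit):
  hxzb → hxb (del z @3)
Edit distance = 1.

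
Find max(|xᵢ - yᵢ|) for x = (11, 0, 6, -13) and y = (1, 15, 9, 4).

max(|x_i - y_i|) = max(|11 - 1|, |0 - 15|, |6 - 9|, |-13 - 4|) = max(10, 15, 3, 17) = 17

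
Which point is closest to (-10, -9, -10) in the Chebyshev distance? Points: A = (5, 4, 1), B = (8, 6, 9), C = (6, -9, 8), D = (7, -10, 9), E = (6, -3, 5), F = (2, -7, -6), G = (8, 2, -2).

Distances: d(A) = 15, d(B) = 19, d(C) = 18, d(D) = 19, d(E) = 16, d(F) = 12, d(G) = 18. Nearest: F = (2, -7, -6) with distance 12.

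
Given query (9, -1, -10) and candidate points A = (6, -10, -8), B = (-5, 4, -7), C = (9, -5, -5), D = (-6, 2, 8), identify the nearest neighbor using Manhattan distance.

Distances: d(A) = 14, d(B) = 22, d(C) = 9, d(D) = 36. Nearest: C = (9, -5, -5) with distance 9.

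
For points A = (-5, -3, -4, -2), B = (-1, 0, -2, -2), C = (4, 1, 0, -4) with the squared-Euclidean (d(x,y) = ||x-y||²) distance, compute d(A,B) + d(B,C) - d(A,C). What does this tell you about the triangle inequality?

d(A,B) = 4² + 3² + 2² + 0² = 29, d(B,C) = 5² + 1² + 2² + 2² = 34, d(A,C) = 9² + 4² + 4² + 2² = 117.
d(A,B) + d(B,C) - d(A,C) = 29 + 34 - 117 = 63 - 117 = -54. This is < 0, so the triangle inequality FAILS for these points (squared-Euclidean is not a metric).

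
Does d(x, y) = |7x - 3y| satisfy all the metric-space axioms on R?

No. d fails symmetry: d(5, 9) = |7·5 - 3·9| = |8| = 8, but d(9, 5) = |7·9 - 3·5| = |48| = 48. Since 8 ≠ 48, d(x,y) ≠ d(y,x) in general.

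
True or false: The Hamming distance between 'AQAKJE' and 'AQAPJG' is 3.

Differing positions: 4, 6. Hamming distance = 2, so the claim that d_H = 3 is false.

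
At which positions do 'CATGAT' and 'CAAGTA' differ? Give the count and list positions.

Differing positions: 3, 5, 6. Hamming distance = 3.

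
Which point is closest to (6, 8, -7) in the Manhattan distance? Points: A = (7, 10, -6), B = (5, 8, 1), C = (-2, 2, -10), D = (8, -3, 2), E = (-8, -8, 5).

Distances: d(A) = 4, d(B) = 9, d(C) = 17, d(D) = 22, d(E) = 42. Nearest: A = (7, 10, -6) with distance 4.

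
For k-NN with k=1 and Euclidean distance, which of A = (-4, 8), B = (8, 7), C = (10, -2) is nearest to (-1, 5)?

Distances: d(A) ≈ 4.2426, d(B) ≈ 9.2195, d(C) ≈ 13.0384. Nearest: A = (-4, 8) with distance 4.2426.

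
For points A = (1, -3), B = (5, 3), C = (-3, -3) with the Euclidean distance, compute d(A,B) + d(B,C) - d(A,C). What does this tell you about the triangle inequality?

d(A,B) = √(4² + 6²) = √52 ≈ 7.2111, d(B,C) = √(8² + 6²) = √100 = 10, d(A,C) = √(4² + 0²) = √16 = 4.
d(A,B) + d(B,C) - d(A,C) = 7.2111 + 10 - 4 = 17.2111 - 4 = 13.2111 (to 4 decimal places). This is ≥ 0, so the triangle inequality holds for these points.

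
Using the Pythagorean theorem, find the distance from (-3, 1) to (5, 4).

√(Σ(x_i - y_i)²) = √((-3 - 5)² + (1 - 4)²)
= √((-8)² + (-3)²) = √(64 + 9) = √73 ≈ 8.544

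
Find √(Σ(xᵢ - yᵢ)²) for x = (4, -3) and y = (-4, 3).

√(Σ(x_i - y_i)²) = √((4 - (-4))² + (-3 - 3)²)
= √(8² + (-6)²) = √(64 + 36) = √100 = 10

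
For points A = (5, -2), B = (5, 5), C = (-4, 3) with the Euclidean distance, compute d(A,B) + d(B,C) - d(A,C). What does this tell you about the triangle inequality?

d(A,B) = √(0² + 7²) = √49 = 7, d(B,C) = √(9² + 2²) = √85 ≈ 9.2195, d(A,C) = √(9² + 5²) = √106 ≈ 10.2956.
d(A,B) + d(B,C) - d(A,C) = 7 + 9.2195 - 10.2956 = 16.2195 - 10.2956 = 5.9239 (to 4 decimal places). This is ≥ 0, so the triangle inequality holds for these points.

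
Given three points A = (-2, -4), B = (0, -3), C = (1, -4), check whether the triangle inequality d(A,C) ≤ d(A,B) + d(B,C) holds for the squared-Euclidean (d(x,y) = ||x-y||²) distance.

d(A,B) = 2² + 1² = 5, d(B,C) = 1² + 1² = 2, d(A,C) = 3² + 0² = 9.
d(A,C) = 9 > 5 + 2 = 7. Triangle inequality is VIOLATED. (Squared-Euclidean is not a metric — this is a counterexample.)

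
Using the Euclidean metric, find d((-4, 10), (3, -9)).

√(Σ(x_i - y_i)²) = √((-4 - 3)² + (10 - (-9))²)
= √((-7)² + 19²) = √(49 + 361) = √410 ≈ 20.2485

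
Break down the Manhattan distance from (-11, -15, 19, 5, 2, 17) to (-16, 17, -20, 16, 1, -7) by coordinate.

Σ|x_i - y_i| = |-11 - (-16)| + |-15 - 17| + |19 - (-20)| + |5 - 16| + |2 - 1| + |17 - (-7)| = 5 + 32 + 39 + 11 + 1 + 24 = 112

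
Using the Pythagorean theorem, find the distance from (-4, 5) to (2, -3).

√(Σ(x_i - y_i)²) = √((-4 - 2)² + (5 - (-3))²)
= √((-6)² + 8²) = √(36 + 64) = √100 = 10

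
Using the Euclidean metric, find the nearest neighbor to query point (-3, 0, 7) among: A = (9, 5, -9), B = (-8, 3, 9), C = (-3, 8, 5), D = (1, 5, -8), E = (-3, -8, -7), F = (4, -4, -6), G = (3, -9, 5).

Distances: d(A) ≈ 20.6155, d(B) ≈ 6.1644, d(C) ≈ 8.2462, d(D) ≈ 16.3095, d(E) ≈ 16.1245, d(F) ≈ 15.2971, d(G) = 11. Nearest: B = (-8, 3, 9) with distance 6.1644.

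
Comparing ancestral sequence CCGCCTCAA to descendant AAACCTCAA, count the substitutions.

Differing positions: 1, 2, 3. Hamming distance = 3.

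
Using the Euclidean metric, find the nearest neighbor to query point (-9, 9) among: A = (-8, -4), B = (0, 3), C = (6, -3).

Distances: d(A) ≈ 13.0384, d(B) ≈ 10.8167, d(C) ≈ 19.2094. Nearest: B = (0, 3) with distance 10.8167.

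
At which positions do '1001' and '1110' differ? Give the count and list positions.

Differing positions: 2, 3, 4. Hamming distance = 3.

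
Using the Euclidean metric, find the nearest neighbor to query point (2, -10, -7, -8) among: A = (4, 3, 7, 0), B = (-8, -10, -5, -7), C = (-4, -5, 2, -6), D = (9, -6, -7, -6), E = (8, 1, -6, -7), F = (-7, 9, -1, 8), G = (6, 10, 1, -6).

Distances: d(A) ≈ 20.8087, d(B) ≈ 10.247, d(C) ≈ 12.083, d(D) ≈ 8.3066, d(E) ≈ 12.6095, d(F) ≈ 27.0924, d(G) = 22. Nearest: D = (9, -6, -7, -6) with distance 8.3066.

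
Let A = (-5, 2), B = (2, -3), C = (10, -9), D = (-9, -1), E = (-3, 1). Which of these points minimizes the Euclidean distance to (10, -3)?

Distances: d(A) ≈ 15.8114, d(B) = 8, d(C) = 6, d(D) ≈ 19.105, d(E) ≈ 13.6015. Nearest: C = (10, -9) with distance 6.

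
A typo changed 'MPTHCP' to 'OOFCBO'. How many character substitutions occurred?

Differing positions: 1, 2, 3, 4, 5, 6. Hamming distance = 6.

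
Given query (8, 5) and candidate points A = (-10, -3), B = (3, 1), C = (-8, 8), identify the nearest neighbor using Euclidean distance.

Distances: d(A) ≈ 19.6977, d(B) ≈ 6.4031, d(C) ≈ 16.2788. Nearest: B = (3, 1) with distance 6.4031.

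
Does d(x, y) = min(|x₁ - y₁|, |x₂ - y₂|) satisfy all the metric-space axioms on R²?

No. d fails identity of indiscernibles: take x = (5, 0) and y = (5, 6). Then d(x,y) = min(|5 - 5|, |0 - 6|) = min(0, 6) = 0, yet x ≠ y.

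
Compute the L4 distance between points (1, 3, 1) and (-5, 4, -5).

(Σ|x_i - y_i|^4)^(1/4) = (|1 - (-5)|^4 + |3 - 4|^4 + |1 - (-5)|^4)^(1/4)
= (6^4 + 1^4 + 6^4)^(1/4) = (1296 + 1 + 1296)^(1/4) = (2593)^(1/4) ≈ 7.1359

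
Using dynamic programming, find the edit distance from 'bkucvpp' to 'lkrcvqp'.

Let D[i][j] be the edit distance between the first i characters of 'bkucvpp' and the first j characters of 'lkrcvqp', with D[i][0] = i, D[0][j] = j, and D[i][j] = D[i-1][j-1] if the characters match, else 1 + min(D[i-1][j], D[i][j-1], D[i-1][j-1]). Filling the table (rows: prefixes of 'bkucvpp', columns: prefixes of 'lkrcvqp'):
     ε  l  k  r  c  v  q  p
  ε  0  1  2  3  4  5  6  7
  b  1  1  2  3  4  5  6  7
  k  2  2  1  2  3  4  5  6
  u  3  3  2  2  3  4  5  6
  c  4  4  3  3  2  3  4  5
  v  5  5  4  4  3  2  3  4
  p  6  6  5  5  4  3  3  3
  p  7  7  6  6  5  4  4  3
The bottom-right entry gives D[7][7] = 3, so no sequence of fewer than 3 edits works. Backtracking through the table gives one optimal edit sequence (3 edits):
  bkucvpp → lkucvpp (sub b→l @1)
  lkucvpp → lkrcvpp (sub u→r @3)
  lkrcvpp → lkrcvqp (sub p→q @6)
Edit distance = 3.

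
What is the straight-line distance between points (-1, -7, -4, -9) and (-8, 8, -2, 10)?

√(Σ(x_i - y_i)²) = √((-1 - (-8))² + (-7 - 8)² + (-4 - (-2))² + (-9 - 10)²)
= √(7² + (-15)² + (-2)² + (-19)²) = √(49 + 225 + 4 + 361) = √639 ≈ 25.2784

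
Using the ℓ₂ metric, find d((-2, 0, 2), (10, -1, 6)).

√(Σ(x_i - y_i)²) = √((-2 - 10)² + (0 - (-1))² + (2 - 6)²)
= √((-12)² + 1² + (-4)²) = √(144 + 1 + 16) = √161 ≈ 12.6886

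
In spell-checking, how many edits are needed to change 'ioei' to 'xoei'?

Let D[i][j] be the edit distance between the first i characters of 'ioei' and the first j characters of 'xoei', with D[i][0] = i, D[0][j] = j, and D[i][j] = D[i-1][j-1] if the characters match, else 1 + min(D[i-1][j], D[i][j-1], D[i-1][j-1]). Filling the table (rows: prefixes of 'ioei', columns: prefixes of 'xoei'):
     ε  x  o  e  i
  ε  0  1  2  3  4
  i  1  1  2  3  3
  o  2  2  1  2  3
  e  3  3  2  1  2
  i  4  4  3  2  1
The bottom-right entry gives D[4][4] = 1, so no sequence of fewer than 1 edit works. Backtracking through the table gives one optimal edit sequence (1 edit):
  ioei → xoei (sub i→x @1)
Edit distance = 1.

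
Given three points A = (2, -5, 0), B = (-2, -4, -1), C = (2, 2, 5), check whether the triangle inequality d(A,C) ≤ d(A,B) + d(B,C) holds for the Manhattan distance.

d(A,B) = 4 + 1 + 1 = 6, d(B,C) = 4 + 6 + 6 = 16, d(A,C) = 0 + 7 + 5 = 12.
d(A,C) = 12 ≤ 6 + 16 = 22. Triangle inequality is satisfied.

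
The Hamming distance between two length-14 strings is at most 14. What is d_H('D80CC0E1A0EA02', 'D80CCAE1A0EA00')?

Differing positions: 6, 14. Hamming distance = 2. The maximum possible Hamming distance for length-14 strings is 14, so d_H/14 = 2/14 ≈ 0.1429.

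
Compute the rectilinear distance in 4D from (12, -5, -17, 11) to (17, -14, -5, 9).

Σ|x_i - y_i| = |12 - 17| + |-5 - (-14)| + |-17 - (-5)| + |11 - 9| = 5 + 9 + 12 + 2 = 28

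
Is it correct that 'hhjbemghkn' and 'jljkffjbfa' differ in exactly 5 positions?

Differing positions: 1, 2, 4, 5, 6, 7, 8, 9, 10. Hamming distance = 9, so the claim that d_H = 5 is false.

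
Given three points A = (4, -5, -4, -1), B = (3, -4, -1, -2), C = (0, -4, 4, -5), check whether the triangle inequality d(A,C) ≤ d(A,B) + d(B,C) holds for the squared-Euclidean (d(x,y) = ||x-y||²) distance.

d(A,B) = 1² + 1² + 3² + 1² = 12, d(B,C) = 3² + 0² + 5² + 3² = 43, d(A,C) = 4² + 1² + 8² + 4² = 97.
d(A,C) = 97 > 12 + 43 = 55. Triangle inequality is VIOLATED. (Squared-Euclidean is not a metric — this is a counterexample.)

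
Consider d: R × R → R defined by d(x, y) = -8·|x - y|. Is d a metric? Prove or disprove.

No. With c = -8 < 0, d fails non-negativity: d(4, 6) = -8·|4 - 6| = -8·2 = -16 < 0.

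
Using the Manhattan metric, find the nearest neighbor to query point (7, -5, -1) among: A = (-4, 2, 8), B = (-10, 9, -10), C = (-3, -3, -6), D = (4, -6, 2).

Distances: d(A) = 27, d(B) = 40, d(C) = 17, d(D) = 7. Nearest: D = (4, -6, 2) with distance 7.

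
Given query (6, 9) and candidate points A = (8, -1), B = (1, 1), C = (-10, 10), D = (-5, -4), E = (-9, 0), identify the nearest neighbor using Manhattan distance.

Distances: d(A) = 12, d(B) = 13, d(C) = 17, d(D) = 24, d(E) = 24. Nearest: A = (8, -1) with distance 12.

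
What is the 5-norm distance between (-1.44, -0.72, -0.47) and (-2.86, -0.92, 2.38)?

(Σ|x_i - y_i|^5)^(1/5) = (|-1.44 - (-2.86)|^5 + |-0.72 - (-0.92)|^5 + |-0.47 - 2.38|^5)^(1/5)
= (1.42^5 + 0.2^5 + 2.85^5)^(1/5) ≈ (5.7735 + 0.0003 + 188.0288)^(1/5) = (193.8026)^(1/5) ≈ 2.8673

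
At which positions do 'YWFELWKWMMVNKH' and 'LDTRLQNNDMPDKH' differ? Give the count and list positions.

Differing positions: 1, 2, 3, 4, 6, 7, 8, 9, 11, 12. Hamming distance = 10.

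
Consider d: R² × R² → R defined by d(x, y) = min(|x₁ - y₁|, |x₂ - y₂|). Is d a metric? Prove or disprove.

No. d fails identity of indiscernibles: take x = (1, 0) and y = (1, 5). Then d(x,y) = min(|1 - 1|, |0 - 5|) = min(0, 5) = 0, yet x ≠ y.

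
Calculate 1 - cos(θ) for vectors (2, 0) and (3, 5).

With u = (2, 0), v = (3, 5):
u·v = 2·3 + 0·5 = 6 + 0 = 6.
|u| = √(2² + 0²) = √4, |v| = √(3² + 5²) = √34, so |u||v| = √(4·34) = √136.
cos θ = (u·v)/(|u||v|) = 6/√136 ≈ 0.5145
Cosine distance = 1 - cos θ ≈ 1 - 0.5145 = 0.4855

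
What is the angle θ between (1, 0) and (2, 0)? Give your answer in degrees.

With u = (1, 0), v = (2, 0):
u·v = 1·2 + 0·0 = 2 + 0 = 2.
|u| = √(1² + 0²) = √1, |v| = √(2² + 0²) = √4, so |u||v| = √(1·4) = √4 = 2.
cos θ = (u·v)/(|u||v|) = 2/2 = 1 (the vectors are parallel, pointing the same way)
θ = arccos(1) = 0°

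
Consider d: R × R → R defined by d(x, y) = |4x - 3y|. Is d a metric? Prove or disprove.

No. d fails symmetry: d(4, 3) = |4·4 - 3·3| = |7| = 7, but d(3, 4) = |4·3 - 3·4| = |0| = 0. Since 7 ≠ 0, d(x,y) ≠ d(y,x) in general.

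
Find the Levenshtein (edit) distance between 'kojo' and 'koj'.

Let D[i][j] be the edit distance between the first i characters of 'kojo' and the first j characters of 'koj', with D[i][0] = i, D[0][j] = j, and D[i][j] = D[i-1][j-1] if the characters match, else 1 + min(D[i-1][j], D[i][j-1], D[i-1][j-1]). Filling the table (rows: prefixes of 'kojo', columns: prefixes of 'koj'):
     ε  k  o  j
  ε  0  1  2  3
  k  1  0  1  2
  o  2  1  0  1
  j  3  2  1  0
  o  4  3  2  1
The bottom-right entry gives D[4][3] = 1, so no sequence of fewer than 1 edit works. Backtracking through the table gives one optimal edit sequence (1 edit):
  kojo → koj (del o @4)
Edit distance = 1.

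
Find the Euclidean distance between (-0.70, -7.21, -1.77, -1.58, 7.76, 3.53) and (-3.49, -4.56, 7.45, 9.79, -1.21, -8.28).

√(Σ(x_i - y_i)²) = √((-0.7 - (-3.49))² + (-7.21 - (-4.56))² + (-1.77 - 7.45)² + (-1.58 - 9.79)² + (7.76 - (-1.21))² + (3.53 - (-8.28))²)
= √(2.79² + (-2.65)² + (-9.22)² + (-11.37)² + 8.97² + 11.81²) = √(7.7841 + 7.0225 + 85.0084 + 129.2769 + 80.4609 + 139.4761) = √449.0289 ≈ 21.1903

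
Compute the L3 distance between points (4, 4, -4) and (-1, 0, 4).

(Σ|x_i - y_i|^3)^(1/3) = (|4 - (-1)|^3 + |4 - 0|^3 + |-4 - 4|^3)^(1/3)
= (5^3 + 4^3 + 8^3)^(1/3) = (125 + 64 + 512)^(1/3) = (701)^(1/3) ≈ 8.8833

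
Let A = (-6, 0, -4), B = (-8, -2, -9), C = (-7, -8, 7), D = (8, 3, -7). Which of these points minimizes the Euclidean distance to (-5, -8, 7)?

Distances: d(A) ≈ 13.6382, d(B) ≈ 17.3494, d(C) = 2, d(D) ≈ 22.0454. Nearest: C = (-7, -8, 7) with distance 2.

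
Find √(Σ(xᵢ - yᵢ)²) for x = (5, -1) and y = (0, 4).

√(Σ(x_i - y_i)²) = √((5 - 0)² + (-1 - 4)²)
= √(5² + (-5)²) = √(25 + 25) = √50 ≈ 7.0711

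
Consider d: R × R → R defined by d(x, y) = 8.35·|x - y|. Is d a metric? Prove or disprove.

Yes. Since |x - y| is a metric on R and 8.35 > 0, the positive scalar multiple 8.35·|x - y| is also a metric: scaling by a positive constant preserves non-negativity, identity (d=0 ⟺ |x-y|=0 ⟺ x=y), symmetry, and the triangle inequality.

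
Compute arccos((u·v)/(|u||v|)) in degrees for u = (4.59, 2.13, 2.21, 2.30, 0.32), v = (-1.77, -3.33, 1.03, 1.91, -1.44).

With u = (4.59, 2.13, 2.21, 2.30, 0.32), v = (-1.77, -3.33, 1.03, 1.91, -1.44):
u·v = 4.59·(-1.77) + 2.13·(-3.33) + 2.21·1.03 + 2.3·1.91 + 0.32·(-1.44) = (-8.1243) + (-7.0929) + 2.2763 + 4.393 + (-0.4608) = -9.0087.
|u| = √(4.59² + 2.13² + 2.21² + 2.3² + 0.32²) = √(21.0681 + 4.5369 + 4.8841 + 5.29 + 0.1024) = √35.8815, |v| = √((-1.77)² + (-3.33)² + 1.03² + 1.91² + (-1.44)²) = √(3.1329 + 11.0889 + 1.0609 + 3.6481 + 2.0736) = √21.0044.
cos θ = (u·v)/(|u||v|) = -9.0087/(√35.8815·√21.0044) ≈ -0.328149
θ = arccos(-0.328149) ≈ 109.16°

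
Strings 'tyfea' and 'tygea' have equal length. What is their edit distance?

Let D[i][j] be the edit distance between the first i characters of 'tyfea' and the first j characters of 'tygea', with D[i][0] = i, D[0][j] = j, and D[i][j] = D[i-1][j-1] if the characters match, else 1 + min(D[i-1][j], D[i][j-1], D[i-1][j-1]). Filling the table (rows: prefixes of 'tyfea', columns: prefixes of 'tygea'):
     ε  t  y  g  e  a
  ε  0  1  2  3  4  5
  t  1  0  1  2  3  4
  y  2  1  0  1  2  3
  f  3  2  1  1  2  3
  e  4  3  2  2  1  2
  a  5  4  3  3  2  1
The bottom-right entry gives D[5][5] = 1, so no sequence of fewer than 1 edit works. Backtracking through the table gives one optimal edit sequence (1 edit):
  tyfea → tygea (sub f→g @3)
Edit distance = 1.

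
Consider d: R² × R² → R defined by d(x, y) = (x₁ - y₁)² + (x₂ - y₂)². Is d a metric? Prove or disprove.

No. The squared Euclidean distance fails the triangle inequality. Counterexample: x = (0, 0), y = (2, 3), z = (4, 6). d(x,z) = 4² + 6² = 52, but d(x,y) + d(y,z) = (2² + 3²) + (2² + 3²) = 13 + 13 = 26. Since 52 > 26, the triangle inequality is violated. (Note: √d, the ordinary Euclidean distance, IS a metric.)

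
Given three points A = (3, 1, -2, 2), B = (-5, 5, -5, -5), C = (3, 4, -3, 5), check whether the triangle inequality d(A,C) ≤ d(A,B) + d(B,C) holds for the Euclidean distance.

d(A,B) = √(8² + 4² + 3² + 7²) = √138 ≈ 11.7473, d(B,C) = √(8² + 1² + 2² + 10²) = √169 = 13, d(A,C) = √(0² + 3² + 1² + 3²) = √19 ≈ 4.3589.
d(A,C) ≈ 4.3589 ≤ 11.7473 + 13 = 24.7473. Triangle inequality is satisfied.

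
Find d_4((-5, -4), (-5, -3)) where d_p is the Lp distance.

(Σ|x_i - y_i|^4)^(1/4) = (|-5 - (-5)|^4 + |-4 - (-3)|^4)^(1/4)
= (0^4 + 1^4)^(1/4) = (0 + 1)^(1/4) = (1)^(1/4) = 1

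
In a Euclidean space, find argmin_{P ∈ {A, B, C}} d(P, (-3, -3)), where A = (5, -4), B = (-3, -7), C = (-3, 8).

Distances: d(A) ≈ 8.0623, d(B) = 4, d(C) = 11. Nearest: B = (-3, -7) with distance 4.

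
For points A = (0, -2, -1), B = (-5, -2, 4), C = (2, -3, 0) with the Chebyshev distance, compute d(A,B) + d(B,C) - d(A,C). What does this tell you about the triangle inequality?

d(A,B) = max(5, 0, 5) = 5, d(B,C) = max(7, 1, 4) = 7, d(A,C) = max(2, 1, 1) = 2.
d(A,B) + d(B,C) - d(A,C) = 5 + 7 - 2 = 12 - 2 = 10. This is ≥ 0, so the triangle inequality holds for these points.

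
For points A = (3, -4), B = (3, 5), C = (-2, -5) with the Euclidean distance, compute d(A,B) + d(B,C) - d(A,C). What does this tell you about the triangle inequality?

d(A,B) = √(0² + 9²) = √81 = 9, d(B,C) = √(5² + 10²) = √125 ≈ 11.1803, d(A,C) = √(5² + 1²) = √26 ≈ 5.099.
d(A,B) + d(B,C) - d(A,C) = 9 + 11.1803 - 5.099 = 20.1803 - 5.099 = 15.0813 (to 4 decimal places). This is ≥ 0, so the triangle inequality holds for these points.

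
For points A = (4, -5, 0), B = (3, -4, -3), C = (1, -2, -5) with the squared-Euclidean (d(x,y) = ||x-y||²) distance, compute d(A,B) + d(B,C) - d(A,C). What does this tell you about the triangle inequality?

d(A,B) = 1² + 1² + 3² = 11, d(B,C) = 2² + 2² + 2² = 12, d(A,C) = 3² + 3² + 5² = 43.
d(A,B) + d(B,C) - d(A,C) = 11 + 12 - 43 = 23 - 43 = -20. This is < 0, so the triangle inequality FAILS for these points (squared-Euclidean is not a metric).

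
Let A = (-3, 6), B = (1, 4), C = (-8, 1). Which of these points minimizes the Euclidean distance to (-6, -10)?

Distances: d(A) ≈ 16.2788, d(B) ≈ 15.6525, d(C) ≈ 11.1803. Nearest: C = (-8, 1) with distance 11.1803.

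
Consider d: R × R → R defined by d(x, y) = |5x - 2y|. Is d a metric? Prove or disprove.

No. d fails symmetry: d(8, 5) = |5·8 - 2·5| = |30| = 30, but d(5, 8) = |5·5 - 2·8| = |9| = 9. Since 30 ≠ 9, d(x,y) ≠ d(y,x) in general.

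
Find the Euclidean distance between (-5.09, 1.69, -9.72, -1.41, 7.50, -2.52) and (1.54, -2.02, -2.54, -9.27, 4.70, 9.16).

√(Σ(x_i - y_i)²) = √((-5.09 - 1.54)² + (1.69 - (-2.02))² + (-9.72 - (-2.54))² + (-1.41 - (-9.27))² + (7.5 - 4.7)² + (-2.52 - 9.16)²)
= √((-6.63)² + 3.71² + (-7.18)² + 7.86² + 2.8² + (-11.68)²) = √(43.9569 + 13.7641 + 51.5524 + 61.7796 + 7.84 + 136.4224) = √315.3154 ≈ 17.7571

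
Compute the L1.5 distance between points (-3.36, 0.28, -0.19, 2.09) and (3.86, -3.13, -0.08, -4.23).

(Σ|x_i - y_i|^1.5)^(1/1.5) = (|-3.36 - 3.86|^1.5 + |0.28 - (-3.13)|^1.5 + |-0.19 - (-0.08)|^1.5 + |2.09 - (-4.23)|^1.5)^(1/1.5)
= (7.22^1.5 + 3.41^1.5 + 0.11^1.5 + 6.32^1.5)^(1/1.5) ≈ (19.4002 + 6.297 + 0.0365 + 15.8882)^(1/1.5) = (41.6219)^(1/1.5) ≈ 12.0101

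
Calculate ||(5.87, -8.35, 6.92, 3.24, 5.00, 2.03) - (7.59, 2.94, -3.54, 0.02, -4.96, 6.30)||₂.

√(Σ(x_i - y_i)²) = √((5.87 - 7.59)² + (-8.35 - 2.94)² + (6.92 - (-3.54))² + (3.24 - 0.02)² + (5 - (-4.96))² + (2.03 - 6.3)²)
= √((-1.72)² + (-11.29)² + 10.46² + 3.22² + 9.96² + (-4.27)²) = √(2.9584 + 127.4641 + 109.4116 + 10.3684 + 99.2016 + 18.2329) = √367.637 ≈ 19.1739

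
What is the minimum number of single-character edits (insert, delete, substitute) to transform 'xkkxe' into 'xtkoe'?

Let D[i][j] be the edit distance between the first i characters of 'xkkxe' and the first j characters of 'xtkoe', with D[i][0] = i, D[0][j] = j, and D[i][j] = D[i-1][j-1] if the characters match, else 1 + min(D[i-1][j], D[i][j-1], D[i-1][j-1]). Filling the table (rows: prefixes of 'xkkxe', columns: prefixes of 'xtkoe'):
     ε  x  t  k  o  e
  ε  0  1  2  3  4  5
  x  1  0  1  2  3  4
  k  2  1  1  1  2  3
  k  3  2  2  1  2  3
  x  4  3  3  2  2  3
  e  5  4  4  3  3  2
The bottom-right entry gives D[5][5] = 2, so no sequence of fewer than 2 edits works. Backtracking through the table gives one optimal edit sequence (2 edits):
  xkkxe → xtkxe (sub k→t @2)
  xtkxe → xtkoe (sub x→o @4)
Edit distance = 2.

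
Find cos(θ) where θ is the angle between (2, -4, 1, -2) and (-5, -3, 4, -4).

With u = (2, -4, 1, -2), v = (-5, -3, 4, -4):
u·v = 2·(-5) + (-4)·(-3) + 1·4 + (-2)·(-4) = (-10) + 12 + 4 + 8 = 14.
|u| = √(2² + (-4)² + 1² + (-2)²) = √25, |v| = √((-5)² + (-3)² + 4² + (-4)²) = √66, so |u||v| = √(25·66) = √1650.
cos θ = (u·v)/(|u||v|) = 14/√1650 ≈ 0.3447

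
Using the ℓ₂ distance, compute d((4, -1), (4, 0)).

(Σ|x_i - y_i|^2)^(1/2) = (|4 - 4|^2 + |-1 - 0|^2)^(1/2)
= (0^2 + 1^2)^(1/2) = (0 + 1)^(1/2) = (1)^(1/2) = 1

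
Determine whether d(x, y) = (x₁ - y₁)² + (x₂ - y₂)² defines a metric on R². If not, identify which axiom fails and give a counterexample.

No. The squared Euclidean distance fails the triangle inequality. Counterexample: x = (0, 0), y = (3, 1), z = (6, 2). d(x,z) = 6² + 2² = 40, but d(x,y) + d(y,z) = (3² + 1²) + (3² + 1²) = 10 + 10 = 20. Since 40 > 20, the triangle inequality is violated. (Note: √d, the ordinary Euclidean distance, IS a metric.)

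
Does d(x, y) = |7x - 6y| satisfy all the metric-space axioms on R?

No. d fails symmetry: d(8, 3) = |7·8 - 6·3| = |38| = 38, but d(3, 8) = |7·3 - 6·8| = |-27| = 27. Since 38 ≠ 27, d(x,y) ≠ d(y,x) in general.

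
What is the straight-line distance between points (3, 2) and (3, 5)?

√(Σ(x_i - y_i)²) = √((3 - 3)² + (2 - 5)²)
= √(0² + (-3)²) = √(0 + 9) = √9 = 3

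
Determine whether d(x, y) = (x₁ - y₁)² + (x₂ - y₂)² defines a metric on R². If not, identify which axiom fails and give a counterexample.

No. The squared Euclidean distance fails the triangle inequality. Counterexample: x = (0, 0), y = (2, 3), z = (4, 6). d(x,z) = 4² + 6² = 52, but d(x,y) + d(y,z) = (2² + 3²) + (2² + 3²) = 13 + 13 = 26. Since 52 > 26, the triangle inequality is violated. (Note: √d, the ordinary Euclidean distance, IS a metric.)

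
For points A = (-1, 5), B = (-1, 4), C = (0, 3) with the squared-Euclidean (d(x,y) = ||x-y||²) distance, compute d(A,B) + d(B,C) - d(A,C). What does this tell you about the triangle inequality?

d(A,B) = 0² + 1² = 1, d(B,C) = 1² + 1² = 2, d(A,C) = 1² + 2² = 5.
d(A,B) + d(B,C) - d(A,C) = 1 + 2 - 5 = 3 - 5 = -2. This is < 0, so the triangle inequality FAILS for these points (squared-Euclidean is not a metric).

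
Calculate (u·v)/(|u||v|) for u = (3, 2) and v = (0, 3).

With u = (3, 2), v = (0, 3):
u·v = 3·0 + 2·3 = 0 + 6 = 6.
|u| = √(3² + 2²) = √13, |v| = √(0² + 3²) = √9, so |u||v| = √(13·9) = √117.
cos θ = (u·v)/(|u||v|) = 6/√117 ≈ 0.5547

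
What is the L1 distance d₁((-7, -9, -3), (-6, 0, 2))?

Σ|x_i - y_i| = |-7 - (-6)| + |-9 - 0| + |-3 - 2| = 1 + 9 + 5 = 15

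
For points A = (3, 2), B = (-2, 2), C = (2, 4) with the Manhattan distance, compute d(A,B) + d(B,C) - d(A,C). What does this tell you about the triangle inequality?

d(A,B) = 5 + 0 = 5, d(B,C) = 4 + 2 = 6, d(A,C) = 1 + 2 = 3.
d(A,B) + d(B,C) - d(A,C) = 5 + 6 - 3 = 11 - 3 = 8. This is ≥ 0, so the triangle inequality holds for these points.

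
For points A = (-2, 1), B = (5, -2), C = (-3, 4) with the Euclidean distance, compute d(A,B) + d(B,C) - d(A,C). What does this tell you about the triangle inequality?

d(A,B) = √(7² + 3²) = √58 ≈ 7.6158, d(B,C) = √(8² + 6²) = √100 = 10, d(A,C) = √(1² + 3²) = √10 ≈ 3.1623.
d(A,B) + d(B,C) - d(A,C) = 7.6158 + 10 - 3.1623 = 17.6158 - 3.1623 = 14.4535 (to 4 decimal places). This is ≥ 0, so the triangle inequality holds for these points.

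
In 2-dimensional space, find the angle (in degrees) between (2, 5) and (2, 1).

With u = (2, 5), v = (2, 1):
u·v = 2·2 + 5·1 = 4 + 5 = 9.
|u| = √(2² + 5²) = √29, |v| = √(2² + 1²) = √5, so |u||v| = √(29·5) = √145.
cos θ = (u·v)/(|u||v|) = 9/√145 ≈ 0.747409
θ = arccos(0.747409) ≈ 41.63°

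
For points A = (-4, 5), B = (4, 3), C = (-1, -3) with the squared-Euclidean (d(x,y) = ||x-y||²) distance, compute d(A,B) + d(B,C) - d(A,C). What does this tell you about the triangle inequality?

d(A,B) = 8² + 2² = 68, d(B,C) = 5² + 6² = 61, d(A,C) = 3² + 8² = 73.
d(A,B) + d(B,C) - d(A,C) = 68 + 61 - 73 = 129 - 73 = 56. This is ≥ 0, so the triangle inequality holds for these points.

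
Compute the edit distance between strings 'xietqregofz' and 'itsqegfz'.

Let D[i][j] be the edit distance between the first i characters of 'xietqregofz' and the first j characters of 'itsqegfz', with D[i][0] = i, D[0][j] = j, and D[i][j] = D[i-1][j-1] if the characters match, else 1 + min(D[i-1][j], D[i][j-1], D[i-1][j-1]). Filling the table (rows: prefixes of 'xietqregofz', columns: prefixes of 'itsqegfz'):
     ε  i  t  s  q  e  g  f  z
  ε  0  1  2  3  4  5  6  7  8
  x  1  1  2  3  4  5  6  7  8
  i  2  1  2  3  4  5  6  7  8
  e  3  2  2  3  4  4  5  6  7
  t  4  3  2  3  4  5  5  6  7
  q  5  4  3  3  3  4  5  6  7
  r  6  5  4  4  4  4  5  6  7
  e  7  6  5  5  5  4  5  6  7
  g  8  7  6  6  6  5  4  5  6
  o  9  8  7  7  7  6  5  5  6
  f 10  9  8  8  8  7  6  5  6
  z 11 10  9  9  9  8  7  6  5
The bottom-right entry gives D[11][8] = 5, so no sequence of fewer than 5 edits works. Backtracking through the table gives one optimal edit sequence (5 edits):
  xietqregofz → ietqregofz (del x @1)
  ietqregofz → itqregofz (del e @2)
  itqregofz → itsregofz (sub q→s @3)
  itsregofz → itsqegofz (sub r→q @4)
  itsqegofz → itsqegfz (del o @7)
Edit distance = 5.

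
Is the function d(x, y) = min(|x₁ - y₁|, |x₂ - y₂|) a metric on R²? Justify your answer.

No. d fails identity of indiscernibles: take x = (0, 0) and y = (0, 3). Then d(x,y) = min(|0 - 0|, |0 - 3|) = min(0, 3) = 0, yet x ≠ y.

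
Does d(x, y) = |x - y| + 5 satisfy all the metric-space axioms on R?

No. d fails identity of indiscernibles (specifically d(x,x) = 0): d(4, 4) = |4 - 4| + 5 = 0 + 5 = 5 ≠ 0.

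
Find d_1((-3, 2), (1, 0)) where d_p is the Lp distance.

Σ|x_i - y_i| = |-3 - 1| + |2 - 0| = 4 + 2 = 6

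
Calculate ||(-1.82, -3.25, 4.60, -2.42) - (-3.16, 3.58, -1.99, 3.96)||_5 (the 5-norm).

(Σ|x_i - y_i|^5)^(1/5) = (|-1.82 - (-3.16)|^5 + |-3.25 - 3.58|^5 + |4.6 - (-1.99)|^5 + |-2.42 - 3.96|^5)^(1/5)
= (1.34^5 + 6.83^5 + 6.59^5 + 6.38^5)^(1/5) ≈ (4.3204 + 14862.8987 + 12428.7391 + 10570.6914)^(1/5) = (37866.6496)^(1/5) ≈ 8.2348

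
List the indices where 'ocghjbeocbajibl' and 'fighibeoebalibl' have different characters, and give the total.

Differing positions: 1, 2, 5, 9, 12. Hamming distance = 5.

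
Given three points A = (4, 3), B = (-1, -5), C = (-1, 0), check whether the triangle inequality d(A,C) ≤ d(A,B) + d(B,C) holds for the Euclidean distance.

d(A,B) = √(5² + 8²) = √89 ≈ 9.434, d(B,C) = √(0² + 5²) = √25 = 5, d(A,C) = √(5² + 3²) = √34 ≈ 5.831.
d(A,C) ≈ 5.831 ≤ 9.434 + 5 = 14.434. Triangle inequality is satisfied.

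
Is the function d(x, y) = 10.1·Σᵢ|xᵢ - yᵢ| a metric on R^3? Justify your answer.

Yes. The L1 (Manhattan) norm induces a metric on R^3, and multiplying a metric by a positive constant 10.1 > 0 preserves all four axioms: non-negativity (10.1·||x-y|| ≥ 0), identity (10.1·||x-y|| = 0 ⟺ ||x-y|| = 0 ⟺ x = y), symmetry (||x-y|| = ||y-x||), and the triangle inequality (10.1·||x-z|| ≤ 10.1·||x-y|| + 10.1·||y-z||). So d is a metric.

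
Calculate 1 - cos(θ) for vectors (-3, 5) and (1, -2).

With u = (-3, 5), v = (1, -2):
u·v = (-3)·1 + 5·(-2) = (-3) + (-10) = -13.
|u| = √((-3)² + 5²) = √34, |v| = √(1² + (-2)²) = √5, so |u||v| = √(34·5) = √170.
cos θ = (u·v)/(|u||v|) = -13/√170 ≈ -0.9971
Cosine distance = 1 - cos θ ≈ 1 - (-0.9971) = 1.9971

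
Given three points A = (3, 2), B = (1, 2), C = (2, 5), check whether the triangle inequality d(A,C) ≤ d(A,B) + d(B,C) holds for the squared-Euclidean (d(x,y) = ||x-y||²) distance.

d(A,B) = 2² + 0² = 4, d(B,C) = 1² + 3² = 10, d(A,C) = 1² + 3² = 10.
d(A,C) = 10 ≤ 4 + 10 = 14. Triangle inequality is satisfied.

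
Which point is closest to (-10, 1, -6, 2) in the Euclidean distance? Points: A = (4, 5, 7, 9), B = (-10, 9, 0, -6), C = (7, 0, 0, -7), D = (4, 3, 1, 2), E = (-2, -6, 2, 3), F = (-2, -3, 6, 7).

Distances: d(A) ≈ 20.7364, d(B) ≈ 12.8062, d(C) ≈ 20.1742, d(D) ≈ 15.7797, d(E) ≈ 13.3417, d(F) ≈ 15.7797. Nearest: B = (-10, 9, 0, -6) with distance 12.8062.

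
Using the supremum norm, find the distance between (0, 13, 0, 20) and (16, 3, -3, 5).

max(|x_i - y_i|) = max(|0 - 16|, |13 - 3|, |0 - (-3)|, |20 - 5|) = max(16, 10, 3, 15) = 16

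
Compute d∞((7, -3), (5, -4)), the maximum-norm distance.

max(|x_i - y_i|) = max(|7 - 5|, |-3 - (-4)|) = max(2, 1) = 2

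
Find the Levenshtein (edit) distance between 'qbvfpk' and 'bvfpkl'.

Let D[i][j] be the edit distance between the first i characters of 'qbvfpk' and the first j characters of 'bvfpkl', with D[i][0] = i, D[0][j] = j, and D[i][j] = D[i-1][j-1] if the characters match, else 1 + min(D[i-1][j], D[i][j-1], D[i-1][j-1]). Filling the table (rows: prefixes of 'qbvfpk', columns: prefixes of 'bvfpkl'):
     ε  b  v  f  p  k  l
  ε  0  1  2  3  4  5  6
  q  1  1  2  3  4  5  6
  b  2  1  2  3  4  5  6
  v  3  2  1  2  3  4  5
  f  4  3  2  1  2  3  4
  p  5  4  3  2  1  2  3
  k  6  5  4  3  2  1  2
The bottom-right entry gives D[6][6] = 2, so no sequence of fewer than 2 edits works. Backtracking through the table gives one optimal edit sequence (2 edits):
  qbvfpk → bvfpk (del q @1)
  bvfpk → bvfpkl (ins l @6)
Edit distance = 2.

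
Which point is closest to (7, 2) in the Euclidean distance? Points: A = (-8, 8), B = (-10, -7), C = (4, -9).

Distances: d(A) ≈ 16.1555, d(B) ≈ 19.2354, d(C) ≈ 11.4018. Nearest: C = (4, -9) with distance 11.4018.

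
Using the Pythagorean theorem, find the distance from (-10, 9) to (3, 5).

√(Σ(x_i - y_i)²) = √((-10 - 3)² + (9 - 5)²)
= √((-13)² + 4²) = √(169 + 16) = √185 ≈ 13.6015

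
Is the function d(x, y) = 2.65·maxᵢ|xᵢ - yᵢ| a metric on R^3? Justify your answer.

Yes. The L∞ (Chebyshev) norm induces a metric on R^3, and multiplying a metric by a positive constant 2.65 > 0 preserves all four axioms: non-negativity (2.65·||x-y|| ≥ 0), identity (2.65·||x-y|| = 0 ⟺ ||x-y|| = 0 ⟺ x = y), symmetry (||x-y|| = ||y-x||), and the triangle inequality (2.65·||x-z|| ≤ 2.65·||x-y|| + 2.65·||y-z||). So d is a metric.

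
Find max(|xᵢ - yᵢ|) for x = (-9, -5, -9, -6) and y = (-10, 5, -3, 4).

max(|x_i - y_i|) = max(|-9 - (-10)|, |-5 - 5|, |-9 - (-3)|, |-6 - 4|) = max(1, 10, 6, 10) = 10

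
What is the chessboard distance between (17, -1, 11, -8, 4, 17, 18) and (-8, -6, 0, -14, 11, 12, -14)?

max(|x_i - y_i|) = max(|17 - (-8)|, |-1 - (-6)|, |11 - 0|, |-8 - (-14)|, |4 - 11|, |17 - 12|, |18 - (-14)|) = max(25, 5, 11, 6, 7, 5, 32) = 32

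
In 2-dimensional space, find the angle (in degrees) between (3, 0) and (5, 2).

With u = (3, 0), v = (5, 2):
u·v = 3·5 + 0·2 = 15 + 0 = 15.
|u| = √(3² + 0²) = √9, |v| = √(5² + 2²) = √29, so |u||v| = √(9·29) = √261.
cos θ = (u·v)/(|u||v|) = 15/√261 ≈ 0.928477
θ = arccos(0.928477) ≈ 21.8°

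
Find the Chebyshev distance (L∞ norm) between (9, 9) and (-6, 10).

max(|x_i - y_i|) = max(|9 - (-6)|, |9 - 10|) = max(15, 1) = 15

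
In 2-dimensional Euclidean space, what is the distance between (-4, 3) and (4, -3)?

√(Σ(x_i - y_i)²) = √((-4 - 4)² + (3 - (-3))²)
= √((-8)² + 6²) = √(64 + 36) = √100 = 10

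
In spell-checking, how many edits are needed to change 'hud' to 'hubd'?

Let D[i][j] be the edit distance between the first i characters of 'hud' and the first j characters of 'hubd', with D[i][0] = i, D[0][j] = j, and D[i][j] = D[i-1][j-1] if the characters match, else 1 + min(D[i-1][j], D[i][j-1], D[i-1][j-1]). Filling the table (rows: prefixes of 'hud', columns: prefixes of 'hubd'):
     ε  h  u  b  d
  ε  0  1  2  3  4
  h  1  0  1  2  3
  u  2  1  0  1  2
  d  3  2  1  1  1
The bottom-right entry gives D[3][4] = 1, so no sequence of fewer than 1 edit works. Backtracking through the table gives one optimal edit sequence (1 edit):
  hud → hubd (ins b @3)
Edit distance = 1.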